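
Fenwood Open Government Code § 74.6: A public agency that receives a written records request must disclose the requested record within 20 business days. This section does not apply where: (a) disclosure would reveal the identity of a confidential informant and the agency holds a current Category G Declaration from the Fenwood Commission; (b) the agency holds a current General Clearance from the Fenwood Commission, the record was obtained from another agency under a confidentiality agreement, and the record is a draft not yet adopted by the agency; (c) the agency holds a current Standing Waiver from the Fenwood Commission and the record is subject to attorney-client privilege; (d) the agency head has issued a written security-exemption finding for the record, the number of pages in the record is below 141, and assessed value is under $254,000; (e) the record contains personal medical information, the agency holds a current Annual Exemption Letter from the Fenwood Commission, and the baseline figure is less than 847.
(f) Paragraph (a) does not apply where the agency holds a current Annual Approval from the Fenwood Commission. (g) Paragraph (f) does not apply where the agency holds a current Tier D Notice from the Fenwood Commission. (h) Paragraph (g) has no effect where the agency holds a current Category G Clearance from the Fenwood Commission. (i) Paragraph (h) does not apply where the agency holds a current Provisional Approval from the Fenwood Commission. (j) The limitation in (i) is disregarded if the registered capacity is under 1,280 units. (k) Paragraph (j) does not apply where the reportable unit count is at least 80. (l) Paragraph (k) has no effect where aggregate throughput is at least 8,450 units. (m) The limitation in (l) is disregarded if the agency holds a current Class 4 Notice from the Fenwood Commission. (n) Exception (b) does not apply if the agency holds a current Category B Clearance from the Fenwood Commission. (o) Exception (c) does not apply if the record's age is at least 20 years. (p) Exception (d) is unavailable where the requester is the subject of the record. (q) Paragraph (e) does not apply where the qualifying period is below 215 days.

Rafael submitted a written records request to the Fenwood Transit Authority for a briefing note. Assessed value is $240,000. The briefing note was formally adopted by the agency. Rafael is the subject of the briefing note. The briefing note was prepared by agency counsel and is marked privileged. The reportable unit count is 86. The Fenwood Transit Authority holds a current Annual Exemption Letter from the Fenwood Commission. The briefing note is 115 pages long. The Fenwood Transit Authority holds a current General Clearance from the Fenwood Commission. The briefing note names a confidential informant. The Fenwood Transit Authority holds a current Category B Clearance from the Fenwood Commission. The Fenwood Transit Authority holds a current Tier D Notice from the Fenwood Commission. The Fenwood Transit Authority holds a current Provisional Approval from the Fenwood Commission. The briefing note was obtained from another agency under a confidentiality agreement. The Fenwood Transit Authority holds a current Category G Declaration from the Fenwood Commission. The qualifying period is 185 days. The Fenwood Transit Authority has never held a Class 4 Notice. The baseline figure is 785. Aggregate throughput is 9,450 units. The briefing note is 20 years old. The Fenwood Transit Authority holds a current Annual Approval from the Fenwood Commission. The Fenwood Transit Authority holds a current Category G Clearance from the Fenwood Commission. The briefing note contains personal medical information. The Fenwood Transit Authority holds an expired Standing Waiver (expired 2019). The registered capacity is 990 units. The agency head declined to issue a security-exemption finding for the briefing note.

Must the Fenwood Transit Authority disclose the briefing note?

All of (a)'s requirements are met (the briefing note names a confidential informant; a current Category G Declaration is held). Turning to paragraphs (f)–(m): (f) operates against (a): a current Annual Approval is held. (g) would limit (f) — a current Tier D Notice is held — but (h) sets (g) aside: (h) operates against (g): a current Category G Clearance is held. (i) is engaged (a current Provisional Approval is held), but is set aside by (j): (j) operates against (i): the registered capacity is 990 units, under the 1,280 units limit. (k) would limit (j) — the reportable unit count is 86, meeting the 80 threshold — but (l) sets (k) aside: (l) applies — aggregate throughput is 9,450 units, meeting the 8,450 units threshold. (m) is not triggered (no current Class 4 Notice is held), so (l) stands. (a) is therefore removed.
Exception (b) fails — the briefing note has been formally adopted.
Exception (c) does not apply: no current Standing Waiver is held.
Exception (d) fails — the agency head declined to issue a security-exemption finding.
Exception (e): the briefing note contains personal medical information; a current Annual Exemption Letter is held; the baseline figure is 785, less than the 847 limit — every condition holds. However, paragraph (q) must be considered: (q) is engaged — the qualifying period is 185 days, below the 215 days limit. So (e) is unavailable.
No exception displaces § 74.6.

Yes — the Fenwood Transit Authority must disclose the briefing note.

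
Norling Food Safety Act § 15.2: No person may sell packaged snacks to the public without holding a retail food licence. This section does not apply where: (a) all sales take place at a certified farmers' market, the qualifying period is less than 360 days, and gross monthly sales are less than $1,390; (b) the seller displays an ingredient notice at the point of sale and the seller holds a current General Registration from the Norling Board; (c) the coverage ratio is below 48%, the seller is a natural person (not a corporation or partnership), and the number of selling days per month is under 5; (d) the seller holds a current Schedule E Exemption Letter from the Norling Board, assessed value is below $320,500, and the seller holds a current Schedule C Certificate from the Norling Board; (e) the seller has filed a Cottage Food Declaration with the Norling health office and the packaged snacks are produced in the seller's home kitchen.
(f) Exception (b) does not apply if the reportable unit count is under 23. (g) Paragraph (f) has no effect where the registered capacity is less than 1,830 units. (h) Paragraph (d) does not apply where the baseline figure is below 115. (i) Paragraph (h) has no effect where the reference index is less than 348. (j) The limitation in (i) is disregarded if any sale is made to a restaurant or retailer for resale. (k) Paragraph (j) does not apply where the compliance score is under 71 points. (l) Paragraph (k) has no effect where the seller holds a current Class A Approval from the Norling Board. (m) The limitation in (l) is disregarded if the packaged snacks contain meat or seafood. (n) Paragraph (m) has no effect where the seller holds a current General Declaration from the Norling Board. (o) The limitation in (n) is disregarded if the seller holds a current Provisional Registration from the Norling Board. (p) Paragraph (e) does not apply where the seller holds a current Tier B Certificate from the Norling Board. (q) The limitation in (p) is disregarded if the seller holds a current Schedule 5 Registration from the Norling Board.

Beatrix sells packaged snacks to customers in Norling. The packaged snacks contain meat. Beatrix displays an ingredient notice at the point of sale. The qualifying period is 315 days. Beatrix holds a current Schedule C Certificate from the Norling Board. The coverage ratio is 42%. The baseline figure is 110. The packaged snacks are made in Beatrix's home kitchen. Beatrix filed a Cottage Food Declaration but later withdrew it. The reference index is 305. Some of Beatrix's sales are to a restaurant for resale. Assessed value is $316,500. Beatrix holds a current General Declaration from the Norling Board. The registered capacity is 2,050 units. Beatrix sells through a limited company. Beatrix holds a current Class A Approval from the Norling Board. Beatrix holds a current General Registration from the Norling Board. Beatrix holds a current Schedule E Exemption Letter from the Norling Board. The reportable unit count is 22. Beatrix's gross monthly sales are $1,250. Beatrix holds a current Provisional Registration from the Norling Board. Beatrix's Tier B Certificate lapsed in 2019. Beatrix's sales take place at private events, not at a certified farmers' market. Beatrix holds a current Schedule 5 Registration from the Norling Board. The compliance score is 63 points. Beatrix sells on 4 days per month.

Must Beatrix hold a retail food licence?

No — exception (d) applies; Beatrix is not required to hold a retail food licence.

Exception (a) requires that all sales take place at a certified farmers' market; but sales are at private events, not a certified farmers' market, so (a) is unavailable.
All of (b)'s requirements are met (an ingredient notice is displayed; a current General Registration is held). Turning to paragraphs (f)–(g): (f) applies — the reportable unit count is 22, under the 23 limit. (g) is not engaged (the registered capacity is 2,050 units, not less than 1,830 units), so (f) stands. Exception (b) does not apply.
Exception (c) does not apply: the seller operates through a limited company.
All of (d)'s requirements are met (a current Schedule E Exemption Letter is held; assessed value is $316,500, below the $320,500 limit; a current Schedule C Certificate is held). Applying paragraphs (h)–(o): (h) would limit (d) — the baseline figure is 110, below the 115 limit — but (i) sets (h) aside: (i) applies — the reference index is 305, less than the 348 limit. (j) would limit (i) — some sales are to a restaurant for resale — but (k) sets (j) aside: (k) operates against (j): the compliance score is 63 points, under the 71 points limit. (l) applies (a current Class A Approval is held), but is itself disapplied by (m): (m) operates against (l): the packaged snacks contain meat. (n) would limit (m) — a current General Declaration is held — but (o) sets (n) aside: (o) is triggered — a current Provisional Registration is held. So (d) applies.
Exception (e) does not apply: the Cottage Food Declaration was withdrawn.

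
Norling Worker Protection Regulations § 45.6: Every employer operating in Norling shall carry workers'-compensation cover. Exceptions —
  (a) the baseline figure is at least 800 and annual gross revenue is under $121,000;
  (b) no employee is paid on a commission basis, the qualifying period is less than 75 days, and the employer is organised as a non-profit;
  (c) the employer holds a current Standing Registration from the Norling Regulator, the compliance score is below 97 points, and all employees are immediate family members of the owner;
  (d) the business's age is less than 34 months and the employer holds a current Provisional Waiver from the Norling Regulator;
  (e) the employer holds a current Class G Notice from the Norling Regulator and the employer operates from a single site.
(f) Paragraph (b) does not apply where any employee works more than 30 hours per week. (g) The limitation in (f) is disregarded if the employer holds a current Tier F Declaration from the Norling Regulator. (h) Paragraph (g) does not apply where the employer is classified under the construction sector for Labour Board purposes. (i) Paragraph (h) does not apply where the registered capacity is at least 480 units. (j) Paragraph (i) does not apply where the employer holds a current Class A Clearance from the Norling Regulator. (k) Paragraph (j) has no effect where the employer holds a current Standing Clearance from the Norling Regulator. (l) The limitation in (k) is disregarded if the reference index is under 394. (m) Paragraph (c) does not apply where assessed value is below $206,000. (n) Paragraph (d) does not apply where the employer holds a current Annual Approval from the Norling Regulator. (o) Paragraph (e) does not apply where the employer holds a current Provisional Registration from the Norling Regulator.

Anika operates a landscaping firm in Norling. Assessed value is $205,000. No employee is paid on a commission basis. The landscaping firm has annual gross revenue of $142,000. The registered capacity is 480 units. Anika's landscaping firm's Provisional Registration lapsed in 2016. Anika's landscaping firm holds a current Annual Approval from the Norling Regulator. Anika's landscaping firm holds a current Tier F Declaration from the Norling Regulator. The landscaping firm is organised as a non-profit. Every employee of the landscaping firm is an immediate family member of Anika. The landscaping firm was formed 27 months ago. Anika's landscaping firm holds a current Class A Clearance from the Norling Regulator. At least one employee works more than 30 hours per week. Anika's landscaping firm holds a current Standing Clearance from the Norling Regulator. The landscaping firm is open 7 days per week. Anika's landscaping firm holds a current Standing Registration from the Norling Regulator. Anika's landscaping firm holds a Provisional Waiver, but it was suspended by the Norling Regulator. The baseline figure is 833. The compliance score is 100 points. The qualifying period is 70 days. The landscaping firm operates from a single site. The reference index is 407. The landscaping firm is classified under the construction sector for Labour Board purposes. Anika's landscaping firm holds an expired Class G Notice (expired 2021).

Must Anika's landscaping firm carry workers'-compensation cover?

No — exception (b) applies; Anika's landscaping firm is not required to carry workers'-compensation cover.

Exception (a) fails — annual gross revenue is $142,000, not under $121,000.
Exception (b) is satisfied on its face — no employee is paid on commission; the qualifying period is 70 days, less than the 75 days limit; the employer is a non-profit. Considering the limiting provisions: (f) would limit (b) — at least one employee exceeds 30 hours/week — but (g) sets (f) aside: (g) operates against (f): a current Tier F Declaration is held. (h) is engaged (the landscaping firm is classified under the construction sector), but is itself disapplied by (i): (i) operates against (h): the registered capacity is 480 units, meeting the 480 units threshold. (j) is triggered (a current Class A Clearance is held), but is displaced by (k): (k) applies — a current Standing Clearance is held. (l) is inapplicable (the reference index is 407, not under 394), so (k) stands. So (b) applies.
Exception (c) requires that the compliance score is below 97 points; but the compliance score is 100 points, not below 97 points, so (c) is unavailable.
Exception (d) requires that the employer holds a current Provisional Waiver from the Norling Regulator; but the Provisional Waiver is not current, so (d) is unavailable.
Exception (e) fails — there is no Class G Notice in force.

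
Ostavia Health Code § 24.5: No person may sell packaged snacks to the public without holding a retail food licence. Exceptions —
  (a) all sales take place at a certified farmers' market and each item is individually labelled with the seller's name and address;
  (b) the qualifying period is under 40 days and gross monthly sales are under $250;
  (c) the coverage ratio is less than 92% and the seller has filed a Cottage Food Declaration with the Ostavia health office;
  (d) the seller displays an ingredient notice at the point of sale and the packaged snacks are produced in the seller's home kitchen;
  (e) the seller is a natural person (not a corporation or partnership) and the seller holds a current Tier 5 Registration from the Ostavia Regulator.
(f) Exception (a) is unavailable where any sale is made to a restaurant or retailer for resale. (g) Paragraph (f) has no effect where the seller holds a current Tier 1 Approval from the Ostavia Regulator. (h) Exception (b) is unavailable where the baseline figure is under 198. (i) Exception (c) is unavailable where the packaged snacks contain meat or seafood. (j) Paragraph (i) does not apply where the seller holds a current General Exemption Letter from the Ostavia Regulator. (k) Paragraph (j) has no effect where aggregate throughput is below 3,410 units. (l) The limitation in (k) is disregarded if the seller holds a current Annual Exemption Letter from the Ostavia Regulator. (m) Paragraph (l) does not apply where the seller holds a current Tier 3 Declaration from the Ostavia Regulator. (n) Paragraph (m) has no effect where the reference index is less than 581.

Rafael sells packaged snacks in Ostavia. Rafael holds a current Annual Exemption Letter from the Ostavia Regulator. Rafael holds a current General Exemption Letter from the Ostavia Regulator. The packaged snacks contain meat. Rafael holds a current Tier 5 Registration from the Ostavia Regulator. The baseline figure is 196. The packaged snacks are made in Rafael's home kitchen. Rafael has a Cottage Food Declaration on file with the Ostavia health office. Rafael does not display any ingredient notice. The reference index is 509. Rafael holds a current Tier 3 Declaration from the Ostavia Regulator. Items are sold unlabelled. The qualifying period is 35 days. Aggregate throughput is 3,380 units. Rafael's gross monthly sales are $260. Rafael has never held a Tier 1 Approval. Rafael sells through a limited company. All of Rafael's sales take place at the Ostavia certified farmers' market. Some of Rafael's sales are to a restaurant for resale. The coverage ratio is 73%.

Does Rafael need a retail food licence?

No — exception (c) applies; Rafael is not required to hold a retail food licence.

Exception (a) fails — items are sold unlabelled.
Exception (b) fails — gross monthly sales are $260, not under $250.
All of (c)'s requirements are met (the coverage ratio is 73%, less than the 92% limit; a Cottage Food Declaration is on file). Under paragraphs (i)–(n): (i) would limit (c) — the packaged snacks contain meat — but (j) sets (i) aside: (j) is engaged — a current General Exemption Letter is held. (k) is triggered (aggregate throughput is 3,380 units, below the 3,410 units limit), but is set aside by (l): (l) is triggered — a current Annual Exemption Letter is held. (m) would limit (l) — a current Tier 3 Declaration is held — but (n) sets (m) aside: (n) operates against (m): the reference index is 509, less than the 581 limit. So (c) applies.
Exception (d) does not apply: no ingredient notice is displayed.
Exception (e) fails — the seller operates through a limited company.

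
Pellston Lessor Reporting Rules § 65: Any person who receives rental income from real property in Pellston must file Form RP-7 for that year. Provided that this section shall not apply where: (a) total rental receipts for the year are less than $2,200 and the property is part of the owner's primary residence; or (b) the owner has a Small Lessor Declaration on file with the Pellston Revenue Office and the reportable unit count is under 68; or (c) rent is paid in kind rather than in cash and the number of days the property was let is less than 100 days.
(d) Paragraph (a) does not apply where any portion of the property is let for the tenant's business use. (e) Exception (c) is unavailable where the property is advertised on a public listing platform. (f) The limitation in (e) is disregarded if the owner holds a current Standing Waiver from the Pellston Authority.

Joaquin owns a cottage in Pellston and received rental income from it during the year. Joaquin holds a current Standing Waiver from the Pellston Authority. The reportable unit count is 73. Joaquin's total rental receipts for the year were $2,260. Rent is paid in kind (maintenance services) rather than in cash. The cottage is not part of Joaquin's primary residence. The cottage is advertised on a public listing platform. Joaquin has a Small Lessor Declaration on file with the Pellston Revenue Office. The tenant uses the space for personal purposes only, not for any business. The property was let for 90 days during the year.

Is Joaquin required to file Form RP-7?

No — exception (c) applies; Joaquin is not required to file Form RP-7.

Exception (a) fails — total rental receipts for the year are $2,260, not less than $2,200.
Exception (b) does not apply: the reportable unit count is 73, not under 68.
Exception (c) is satisfied on its face — rent is paid in kind; the number of days the property was let is 90 days, less than the 100 days limit. Considering the limiting provisions: (e) would limit (c) — the property is publicly advertised — but (f) sets (e) aside: (f) operates against (e): a current Standing Waiver is held. (c) remains available.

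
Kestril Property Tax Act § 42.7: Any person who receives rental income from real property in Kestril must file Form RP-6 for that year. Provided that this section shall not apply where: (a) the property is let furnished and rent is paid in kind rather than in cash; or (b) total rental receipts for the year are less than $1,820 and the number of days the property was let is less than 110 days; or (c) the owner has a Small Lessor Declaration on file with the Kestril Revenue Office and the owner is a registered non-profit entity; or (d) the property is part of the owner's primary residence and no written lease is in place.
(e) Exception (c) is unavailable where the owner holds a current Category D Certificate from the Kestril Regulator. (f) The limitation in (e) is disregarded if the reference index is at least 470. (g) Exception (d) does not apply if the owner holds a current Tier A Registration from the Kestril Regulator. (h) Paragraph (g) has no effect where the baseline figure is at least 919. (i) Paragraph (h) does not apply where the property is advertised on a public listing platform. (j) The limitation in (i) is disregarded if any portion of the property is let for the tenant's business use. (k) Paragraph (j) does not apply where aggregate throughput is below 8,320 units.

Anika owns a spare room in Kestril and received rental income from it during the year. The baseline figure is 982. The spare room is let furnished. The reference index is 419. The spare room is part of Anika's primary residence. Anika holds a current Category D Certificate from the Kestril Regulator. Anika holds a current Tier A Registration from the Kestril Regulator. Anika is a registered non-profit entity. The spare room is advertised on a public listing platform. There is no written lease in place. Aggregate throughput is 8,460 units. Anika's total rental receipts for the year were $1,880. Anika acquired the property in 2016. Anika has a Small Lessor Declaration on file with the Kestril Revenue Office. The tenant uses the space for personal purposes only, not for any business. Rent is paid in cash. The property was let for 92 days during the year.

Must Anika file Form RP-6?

Exception (a) requires that rent is paid in kind rather than in cash; but rent is paid in cash, so (a) is unavailable.
Exception (b) fails — total rental receipts for the year are $1,880, not less than $1,820.
All of (c)'s requirements are met (a Small Lessor Declaration is on file; Anika is a registered non-profit). But applying paragraphs (e)–(f): (e) operates against (c): a current Category D Certificate is held. (f) does not operate here (the reference index is 419, short of 470), so (e) stands. So (c) is unavailable.
All of (d)'s requirements are met (the spare room is part of the primary residence; there is no written lease). But applying paragraphs (g)–(k): (g) is engaged — a current Tier A Registration is held. (h) would limit (g) — the baseline figure is 982, meeting the 919 threshold — but (i) sets (h) aside: (i) applies — the property is publicly advertised. (j) does not operate here (the space is used for personal purposes only), so (i) stands. (d) is therefore removed.
No exception displaces § 42.7.

Yes — Anika must file Form RP-6.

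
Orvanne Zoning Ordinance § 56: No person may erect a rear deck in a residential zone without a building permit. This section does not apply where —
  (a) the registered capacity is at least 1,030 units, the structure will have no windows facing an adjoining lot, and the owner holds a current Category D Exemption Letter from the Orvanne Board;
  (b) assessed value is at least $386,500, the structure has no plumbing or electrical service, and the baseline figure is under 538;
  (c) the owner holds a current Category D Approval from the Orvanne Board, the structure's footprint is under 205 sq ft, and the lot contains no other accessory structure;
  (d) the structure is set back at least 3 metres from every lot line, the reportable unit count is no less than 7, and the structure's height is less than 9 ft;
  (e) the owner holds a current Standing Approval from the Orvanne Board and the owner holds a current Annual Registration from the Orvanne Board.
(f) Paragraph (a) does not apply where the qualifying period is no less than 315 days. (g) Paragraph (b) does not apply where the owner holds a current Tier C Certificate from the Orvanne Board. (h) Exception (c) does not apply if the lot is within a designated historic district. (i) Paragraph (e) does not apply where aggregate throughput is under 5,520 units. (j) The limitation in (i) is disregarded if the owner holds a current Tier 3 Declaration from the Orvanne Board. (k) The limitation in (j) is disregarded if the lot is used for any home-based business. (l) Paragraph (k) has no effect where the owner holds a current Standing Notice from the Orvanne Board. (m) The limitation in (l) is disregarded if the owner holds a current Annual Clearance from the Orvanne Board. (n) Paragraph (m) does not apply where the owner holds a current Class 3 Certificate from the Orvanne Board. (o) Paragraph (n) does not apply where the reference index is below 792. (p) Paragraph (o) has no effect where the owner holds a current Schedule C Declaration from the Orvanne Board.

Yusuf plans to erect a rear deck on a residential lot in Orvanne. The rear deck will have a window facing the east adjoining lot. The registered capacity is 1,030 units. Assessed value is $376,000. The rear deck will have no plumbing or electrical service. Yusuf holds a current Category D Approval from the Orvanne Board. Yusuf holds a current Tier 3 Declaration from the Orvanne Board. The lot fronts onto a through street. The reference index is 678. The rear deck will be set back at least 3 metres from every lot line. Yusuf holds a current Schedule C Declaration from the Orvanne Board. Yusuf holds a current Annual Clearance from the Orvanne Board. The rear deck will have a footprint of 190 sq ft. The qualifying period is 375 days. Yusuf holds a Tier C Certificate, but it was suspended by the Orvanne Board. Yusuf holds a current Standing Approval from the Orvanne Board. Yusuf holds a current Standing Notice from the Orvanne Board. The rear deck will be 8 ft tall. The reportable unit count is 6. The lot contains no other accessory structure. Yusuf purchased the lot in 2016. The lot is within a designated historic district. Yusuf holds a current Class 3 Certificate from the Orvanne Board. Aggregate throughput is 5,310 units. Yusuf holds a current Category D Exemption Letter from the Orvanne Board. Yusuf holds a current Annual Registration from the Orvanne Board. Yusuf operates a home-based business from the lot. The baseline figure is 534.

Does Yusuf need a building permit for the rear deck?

No — exception (e) applies; Yusuf does not need a building permit.

Exception (a) does not apply: a window faces an adjoining lot.
Exception (b) does not apply: assessed value is $376,000, short of $386,500.
Exception (c) is satisfied on its face — a current Category D Approval is held; the structure's footprint is 190 sq ft, under the 205 sq ft limit; the lot has no other accessory structure. However, paragraph (h) must be considered: (h) operates — the lot is in a historic district. (c) is therefore removed.
Exception (d) fails — the reportable unit count is 6, short of 7.
Exception (e) is satisfied on its face — a current Standing Approval is held; a current Annual Registration is held. As to paragraphs (i)–(p): (i) would limit (e) — aggregate throughput is 5,310 units, under the 5,520 units limit — but (j) sets (i) aside: (j) operates against (i): a current Tier 3 Declaration is held. (k) would limit (j) — a home-based business operates on the lot — but (l) sets (k) aside: (l) operates against (k): a current Standing Notice is held. (m) would limit (l) — a current Annual Clearance is held — but (n) sets (m) aside: (n) operates against (m): a current Class 3 Certificate is held. (o) would limit (n) — the reference index is 678, below the 792 limit — but (p) sets (o) aside: (p) is triggered — a current Schedule C Declaration is held. So (e) applies.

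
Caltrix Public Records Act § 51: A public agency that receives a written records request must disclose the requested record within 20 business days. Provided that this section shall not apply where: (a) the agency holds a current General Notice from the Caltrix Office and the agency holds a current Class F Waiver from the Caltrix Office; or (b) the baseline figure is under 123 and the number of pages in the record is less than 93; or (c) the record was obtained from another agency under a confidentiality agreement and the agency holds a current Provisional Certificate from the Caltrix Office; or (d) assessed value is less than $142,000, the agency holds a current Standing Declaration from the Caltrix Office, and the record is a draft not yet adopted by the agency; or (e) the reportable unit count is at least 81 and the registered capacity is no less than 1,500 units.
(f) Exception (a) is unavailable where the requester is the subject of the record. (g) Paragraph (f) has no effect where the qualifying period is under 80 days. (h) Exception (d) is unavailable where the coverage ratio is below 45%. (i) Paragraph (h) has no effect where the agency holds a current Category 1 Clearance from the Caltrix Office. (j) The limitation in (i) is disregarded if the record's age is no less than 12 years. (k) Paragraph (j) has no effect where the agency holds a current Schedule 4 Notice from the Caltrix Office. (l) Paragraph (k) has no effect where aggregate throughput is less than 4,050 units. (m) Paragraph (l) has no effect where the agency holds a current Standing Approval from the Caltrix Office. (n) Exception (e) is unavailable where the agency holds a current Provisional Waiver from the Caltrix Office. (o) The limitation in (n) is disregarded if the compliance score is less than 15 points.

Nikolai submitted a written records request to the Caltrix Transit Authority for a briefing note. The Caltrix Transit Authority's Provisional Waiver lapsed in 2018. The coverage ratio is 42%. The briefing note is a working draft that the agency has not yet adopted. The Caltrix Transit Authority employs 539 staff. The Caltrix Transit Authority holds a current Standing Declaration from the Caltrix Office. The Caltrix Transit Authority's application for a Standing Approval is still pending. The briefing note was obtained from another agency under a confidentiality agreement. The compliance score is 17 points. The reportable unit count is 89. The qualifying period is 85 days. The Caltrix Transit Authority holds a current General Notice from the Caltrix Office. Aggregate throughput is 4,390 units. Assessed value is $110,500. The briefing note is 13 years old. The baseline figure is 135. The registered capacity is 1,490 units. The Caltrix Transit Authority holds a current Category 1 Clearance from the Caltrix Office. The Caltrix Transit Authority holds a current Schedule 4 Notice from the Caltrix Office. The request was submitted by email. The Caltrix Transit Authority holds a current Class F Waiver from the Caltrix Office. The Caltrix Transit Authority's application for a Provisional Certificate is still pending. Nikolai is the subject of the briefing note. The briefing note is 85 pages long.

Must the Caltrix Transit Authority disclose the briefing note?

No — exception (d) applies; the Caltrix Transit Authority is not required to disclose the briefing note.

All of (a)'s requirements are met (a current General Notice is held; a current Class F Waiver is held). Turning to paragraphs (f)–(g): (f) is engaged — Nikolai is the subject of the briefing note. (g) is not engaged (the qualifying period is 85 days, not under 80 days), so (f) stands. (a) is therefore removed.
Exception (b) does not apply: the baseline figure is 135, not under 123.
Exception (c) requires that the agency holds a current Provisional Certificate from the Caltrix Office; but there is no Provisional Certificate in force, so (c) is unavailable.
Exception (d): assessed value is $110,500, less than the $142,000 limit; a current Standing Declaration is held; the briefing note is an unadopted draft — every condition holds. Applying paragraphs (h)–(m): (h) would limit (d) — the coverage ratio is 42%, below the 45% limit — but (i) sets (h) aside: (i) operates against (h): a current Category 1 Clearance is held. (j) would limit (i) — the record's age is 13 years, meeting the 12 years threshold — but (k) sets (j) aside: (k) operates against (j): a current Schedule 4 Notice is held. (l) does not operate here (aggregate throughput is 4,390 units, not less than 4,050 units), so (k) stands. So (d) applies.
Exception (e) does not apply: the registered capacity is 1,490 units, short of 1,500 units.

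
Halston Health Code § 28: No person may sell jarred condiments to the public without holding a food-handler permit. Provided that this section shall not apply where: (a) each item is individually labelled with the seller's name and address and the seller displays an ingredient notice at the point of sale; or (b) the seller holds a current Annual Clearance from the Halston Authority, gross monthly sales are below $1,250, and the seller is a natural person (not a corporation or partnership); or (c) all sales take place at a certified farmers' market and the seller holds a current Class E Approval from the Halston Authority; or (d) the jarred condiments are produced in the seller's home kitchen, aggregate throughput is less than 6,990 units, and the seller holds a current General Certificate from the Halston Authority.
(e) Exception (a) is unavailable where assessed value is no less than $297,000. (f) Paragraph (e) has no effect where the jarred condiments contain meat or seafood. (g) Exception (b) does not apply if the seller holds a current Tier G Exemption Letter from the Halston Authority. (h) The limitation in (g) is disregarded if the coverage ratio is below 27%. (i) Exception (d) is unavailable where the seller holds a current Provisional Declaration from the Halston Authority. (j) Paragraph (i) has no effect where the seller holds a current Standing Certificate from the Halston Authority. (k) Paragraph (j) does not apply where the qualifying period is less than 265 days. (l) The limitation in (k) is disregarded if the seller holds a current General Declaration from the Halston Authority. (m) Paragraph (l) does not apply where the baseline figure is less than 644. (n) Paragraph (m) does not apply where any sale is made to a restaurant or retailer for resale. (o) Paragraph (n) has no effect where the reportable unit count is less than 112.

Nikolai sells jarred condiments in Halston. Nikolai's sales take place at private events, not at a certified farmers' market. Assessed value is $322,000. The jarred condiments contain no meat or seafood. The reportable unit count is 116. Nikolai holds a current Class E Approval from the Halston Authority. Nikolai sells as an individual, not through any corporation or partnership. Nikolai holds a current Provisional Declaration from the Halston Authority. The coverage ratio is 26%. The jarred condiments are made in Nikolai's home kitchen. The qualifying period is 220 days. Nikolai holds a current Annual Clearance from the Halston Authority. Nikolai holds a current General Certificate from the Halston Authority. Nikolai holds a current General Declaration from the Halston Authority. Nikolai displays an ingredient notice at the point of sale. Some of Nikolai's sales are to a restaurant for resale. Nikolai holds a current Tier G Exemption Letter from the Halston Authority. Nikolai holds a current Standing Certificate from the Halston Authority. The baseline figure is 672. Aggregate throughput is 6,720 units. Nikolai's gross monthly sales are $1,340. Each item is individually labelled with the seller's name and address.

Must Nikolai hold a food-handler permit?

Exception (a): items are individually labelled; an ingredient notice is displayed — every condition holds. Turning to paragraphs (e)–(f): (e) operates against (a): assessed value is $322,000, meeting the $297,000 threshold. (f) does not operate here (the jarred condiments contain no meat or seafood), so (e) stands. (a) is therefore removed.
Exception (b) requires that gross monthly sales are below $1,250; but gross monthly sales are $1,340, not below $1,250, so (b) is unavailable.
Exception (c) fails — sales are at private events, not a certified farmers' market.
All of (d)'s requirements are met (the jarred condiments are home-kitchen produced; aggregate throughput is 6,720 units, less than the 6,990 units limit; a current General Certificate is held). As to paragraphs (i)–(o): (i) would limit (d) — a current Provisional Declaration is held — but (j) sets (i) aside: (j) operates against (i): a current Standing Certificate is held. (k) is triggered (the qualifying period is 220 days, less than the 265 days limit), but yields to (l): (l) operates against (k): a current General Declaration is held. (m), which would lift (l), is not engaged — the baseline figure is 672, not less than 644. So (d) applies.

No — exception (d) applies; Nikolai is not required to hold a food-handler permit.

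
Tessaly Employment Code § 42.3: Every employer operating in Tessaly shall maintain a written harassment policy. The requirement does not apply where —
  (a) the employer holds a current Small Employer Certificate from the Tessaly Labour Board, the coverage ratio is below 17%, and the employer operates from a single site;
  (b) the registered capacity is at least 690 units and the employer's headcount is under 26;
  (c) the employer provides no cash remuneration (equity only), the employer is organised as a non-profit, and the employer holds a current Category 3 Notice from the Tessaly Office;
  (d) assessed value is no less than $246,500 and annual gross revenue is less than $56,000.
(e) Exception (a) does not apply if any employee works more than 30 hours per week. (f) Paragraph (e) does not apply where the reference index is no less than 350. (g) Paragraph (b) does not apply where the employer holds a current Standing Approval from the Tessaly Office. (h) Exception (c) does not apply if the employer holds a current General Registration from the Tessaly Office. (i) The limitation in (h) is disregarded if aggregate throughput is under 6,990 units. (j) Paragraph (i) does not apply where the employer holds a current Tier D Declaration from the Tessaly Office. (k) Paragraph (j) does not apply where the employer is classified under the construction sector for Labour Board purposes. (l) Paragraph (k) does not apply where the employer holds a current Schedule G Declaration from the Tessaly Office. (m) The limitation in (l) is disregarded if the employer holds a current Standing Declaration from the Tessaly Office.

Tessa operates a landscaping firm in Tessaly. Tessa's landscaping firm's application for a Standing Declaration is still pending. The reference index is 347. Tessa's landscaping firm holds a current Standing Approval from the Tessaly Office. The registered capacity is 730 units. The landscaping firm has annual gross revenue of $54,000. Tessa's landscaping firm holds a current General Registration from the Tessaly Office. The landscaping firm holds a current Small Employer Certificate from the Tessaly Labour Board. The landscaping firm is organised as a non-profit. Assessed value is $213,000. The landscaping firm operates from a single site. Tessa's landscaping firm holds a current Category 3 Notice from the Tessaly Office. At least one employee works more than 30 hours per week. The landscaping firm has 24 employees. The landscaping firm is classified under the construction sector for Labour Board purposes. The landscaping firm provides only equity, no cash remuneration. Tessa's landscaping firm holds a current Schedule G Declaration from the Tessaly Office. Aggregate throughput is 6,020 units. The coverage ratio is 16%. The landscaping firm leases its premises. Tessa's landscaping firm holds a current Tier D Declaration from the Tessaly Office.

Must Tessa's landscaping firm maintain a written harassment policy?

Exception (a): a current Small Employer Certificate is held; the coverage ratio is 16%, below the 17% limit; the employer operates from a single site — every condition holds. However, paragraphs (e)–(f) must be considered: (e) is engaged — at least one employee exceeds 30 hours/week. (f), which would lift (e), is not triggered — the reference index is 347, short of 350. Exception (a) does not apply.
Exception (b): the registered capacity is 730 units, meeting the 690 units threshold; the employer's headcount is 24, under the 26 limit — every condition holds. But applying paragraph (g): (g) operates — a current Standing Approval is held. So (b) is unavailable.
All of (c)'s requirements are met (remuneration is equity-only; the employer is a non-profit; a current Category 3 Notice is held). Turning to paragraphs (h)–(m): (h) operates — a current General Registration is held. (i) is engaged (aggregate throughput is 6,020 units, under the 6,990 units limit), but is itself disapplied by (j): (j) is engaged — a current Tier D Declaration is held. (k) would limit (j) — the landscaping firm is classified under the construction sector — but (l) sets (k) aside: (l) operates against (k): a current Schedule G Declaration is held. (m), which would lift (l), does not operate here — there is no Standing Declaration in force. So (c) is unavailable.
Exception (d) fails — assessed value is $213,000, short of $246,500.
No exception is made out. Tessa's landscaping firm falls within the general rule.

Yes — Tessa's landscaping firm must maintain a written harassment policy.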